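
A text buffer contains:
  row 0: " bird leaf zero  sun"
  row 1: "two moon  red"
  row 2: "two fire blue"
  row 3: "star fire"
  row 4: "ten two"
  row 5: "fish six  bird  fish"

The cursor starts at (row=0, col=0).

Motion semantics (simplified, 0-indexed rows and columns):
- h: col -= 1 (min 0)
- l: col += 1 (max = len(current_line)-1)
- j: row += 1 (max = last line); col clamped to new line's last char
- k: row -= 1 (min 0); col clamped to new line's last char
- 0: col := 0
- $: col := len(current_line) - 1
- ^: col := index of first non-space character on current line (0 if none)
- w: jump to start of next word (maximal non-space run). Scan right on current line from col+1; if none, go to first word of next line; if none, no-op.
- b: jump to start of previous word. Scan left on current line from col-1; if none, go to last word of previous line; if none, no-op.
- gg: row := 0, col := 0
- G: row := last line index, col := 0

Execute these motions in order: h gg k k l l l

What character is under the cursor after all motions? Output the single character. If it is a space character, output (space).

Answer: r

Derivation:
After 1 (h): row=0 col=0 char='_'
After 2 (gg): row=0 col=0 char='_'
After 3 (k): row=0 col=0 char='_'
After 4 (k): row=0 col=0 char='_'
After 5 (l): row=0 col=1 char='b'
After 6 (l): row=0 col=2 char='i'
After 7 (l): row=0 col=3 char='r'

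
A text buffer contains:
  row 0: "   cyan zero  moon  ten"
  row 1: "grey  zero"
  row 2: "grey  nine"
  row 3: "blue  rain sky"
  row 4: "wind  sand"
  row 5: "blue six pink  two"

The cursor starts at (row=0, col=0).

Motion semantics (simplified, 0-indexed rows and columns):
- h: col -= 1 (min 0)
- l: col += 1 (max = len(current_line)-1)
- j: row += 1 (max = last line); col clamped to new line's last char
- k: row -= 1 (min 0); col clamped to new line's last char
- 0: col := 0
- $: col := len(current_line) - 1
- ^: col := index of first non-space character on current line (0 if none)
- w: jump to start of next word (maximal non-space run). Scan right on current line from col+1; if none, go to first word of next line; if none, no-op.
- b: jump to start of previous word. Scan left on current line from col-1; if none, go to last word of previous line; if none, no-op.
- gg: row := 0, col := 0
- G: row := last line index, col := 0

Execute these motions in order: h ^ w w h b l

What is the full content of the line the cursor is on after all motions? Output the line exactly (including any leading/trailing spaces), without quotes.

After 1 (h): row=0 col=0 char='_'
After 2 (^): row=0 col=3 char='c'
After 3 (w): row=0 col=8 char='z'
After 4 (w): row=0 col=14 char='m'
After 5 (h): row=0 col=13 char='_'
After 6 (b): row=0 col=8 char='z'
After 7 (l): row=0 col=9 char='e'

Answer:    cyan zero  moon  ten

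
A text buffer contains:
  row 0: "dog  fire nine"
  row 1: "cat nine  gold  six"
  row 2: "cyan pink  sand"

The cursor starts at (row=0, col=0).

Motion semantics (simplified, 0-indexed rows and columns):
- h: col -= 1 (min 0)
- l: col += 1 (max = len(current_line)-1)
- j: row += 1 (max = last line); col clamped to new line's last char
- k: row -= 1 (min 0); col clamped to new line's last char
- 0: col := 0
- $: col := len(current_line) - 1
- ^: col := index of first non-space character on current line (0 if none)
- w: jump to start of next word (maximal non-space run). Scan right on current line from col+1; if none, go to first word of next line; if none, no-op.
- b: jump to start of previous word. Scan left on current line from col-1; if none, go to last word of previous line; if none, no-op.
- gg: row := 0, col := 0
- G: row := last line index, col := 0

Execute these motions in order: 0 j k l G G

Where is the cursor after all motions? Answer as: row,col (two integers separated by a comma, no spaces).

After 1 (0): row=0 col=0 char='d'
After 2 (j): row=1 col=0 char='c'
After 3 (k): row=0 col=0 char='d'
After 4 (l): row=0 col=1 char='o'
After 5 (G): row=2 col=0 char='c'
After 6 (G): row=2 col=0 char='c'

Answer: 2,0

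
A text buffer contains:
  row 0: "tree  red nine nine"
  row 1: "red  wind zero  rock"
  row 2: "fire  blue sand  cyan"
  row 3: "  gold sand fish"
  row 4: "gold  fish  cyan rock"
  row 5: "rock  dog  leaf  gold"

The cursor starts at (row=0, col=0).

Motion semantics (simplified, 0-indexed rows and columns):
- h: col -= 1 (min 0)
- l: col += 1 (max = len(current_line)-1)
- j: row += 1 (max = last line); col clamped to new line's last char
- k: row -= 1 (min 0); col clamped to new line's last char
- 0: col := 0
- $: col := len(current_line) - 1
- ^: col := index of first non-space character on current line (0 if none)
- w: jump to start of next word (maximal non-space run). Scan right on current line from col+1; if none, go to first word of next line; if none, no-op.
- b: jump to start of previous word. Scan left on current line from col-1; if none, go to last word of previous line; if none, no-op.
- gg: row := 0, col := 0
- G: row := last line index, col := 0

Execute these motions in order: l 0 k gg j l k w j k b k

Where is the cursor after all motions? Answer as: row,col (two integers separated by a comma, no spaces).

After 1 (l): row=0 col=1 char='r'
After 2 (0): row=0 col=0 char='t'
After 3 (k): row=0 col=0 char='t'
After 4 (gg): row=0 col=0 char='t'
After 5 (j): row=1 col=0 char='r'
After 6 (l): row=1 col=1 char='e'
After 7 (k): row=0 col=1 char='r'
After 8 (w): row=0 col=6 char='r'
After 9 (j): row=1 col=6 char='i'
After 10 (k): row=0 col=6 char='r'
After 11 (b): row=0 col=0 char='t'
After 12 (k): row=0 col=0 char='t'

Answer: 0,0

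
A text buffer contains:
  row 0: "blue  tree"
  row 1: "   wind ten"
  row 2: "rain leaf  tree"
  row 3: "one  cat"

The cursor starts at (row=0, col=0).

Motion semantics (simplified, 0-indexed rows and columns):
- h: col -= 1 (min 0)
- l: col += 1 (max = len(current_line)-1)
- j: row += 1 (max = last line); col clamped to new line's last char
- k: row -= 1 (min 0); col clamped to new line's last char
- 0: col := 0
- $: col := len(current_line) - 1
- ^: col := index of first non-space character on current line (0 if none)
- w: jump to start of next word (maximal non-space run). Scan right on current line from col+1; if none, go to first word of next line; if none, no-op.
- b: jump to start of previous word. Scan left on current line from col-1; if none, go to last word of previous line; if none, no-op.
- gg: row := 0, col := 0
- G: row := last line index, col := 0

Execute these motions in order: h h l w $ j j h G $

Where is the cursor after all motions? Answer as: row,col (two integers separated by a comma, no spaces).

Answer: 3,7

Derivation:
After 1 (h): row=0 col=0 char='b'
After 2 (h): row=0 col=0 char='b'
After 3 (l): row=0 col=1 char='l'
After 4 (w): row=0 col=6 char='t'
After 5 ($): row=0 col=9 char='e'
After 6 (j): row=1 col=9 char='e'
After 7 (j): row=2 col=9 char='_'
After 8 (h): row=2 col=8 char='f'
After 9 (G): row=3 col=0 char='o'
After 10 ($): row=3 col=7 char='t'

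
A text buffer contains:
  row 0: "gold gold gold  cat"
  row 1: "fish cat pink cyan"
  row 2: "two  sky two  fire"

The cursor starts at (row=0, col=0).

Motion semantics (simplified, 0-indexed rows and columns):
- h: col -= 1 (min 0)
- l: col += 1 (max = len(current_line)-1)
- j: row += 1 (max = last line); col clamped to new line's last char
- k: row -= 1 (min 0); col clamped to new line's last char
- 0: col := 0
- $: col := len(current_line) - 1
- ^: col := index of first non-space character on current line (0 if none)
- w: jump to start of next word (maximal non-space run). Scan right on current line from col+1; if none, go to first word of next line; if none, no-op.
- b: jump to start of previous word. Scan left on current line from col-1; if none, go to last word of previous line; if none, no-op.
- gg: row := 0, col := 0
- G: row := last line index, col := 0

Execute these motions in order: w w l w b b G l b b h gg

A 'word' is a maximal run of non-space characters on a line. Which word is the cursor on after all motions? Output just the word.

Answer: gold

Derivation:
After 1 (w): row=0 col=5 char='g'
After 2 (w): row=0 col=10 char='g'
After 3 (l): row=0 col=11 char='o'
After 4 (w): row=0 col=16 char='c'
After 5 (b): row=0 col=10 char='g'
After 6 (b): row=0 col=5 char='g'
After 7 (G): row=2 col=0 char='t'
After 8 (l): row=2 col=1 char='w'
After 9 (b): row=2 col=0 char='t'
After 10 (b): row=1 col=14 char='c'
After 11 (h): row=1 col=13 char='_'
After 12 (gg): row=0 col=0 char='g'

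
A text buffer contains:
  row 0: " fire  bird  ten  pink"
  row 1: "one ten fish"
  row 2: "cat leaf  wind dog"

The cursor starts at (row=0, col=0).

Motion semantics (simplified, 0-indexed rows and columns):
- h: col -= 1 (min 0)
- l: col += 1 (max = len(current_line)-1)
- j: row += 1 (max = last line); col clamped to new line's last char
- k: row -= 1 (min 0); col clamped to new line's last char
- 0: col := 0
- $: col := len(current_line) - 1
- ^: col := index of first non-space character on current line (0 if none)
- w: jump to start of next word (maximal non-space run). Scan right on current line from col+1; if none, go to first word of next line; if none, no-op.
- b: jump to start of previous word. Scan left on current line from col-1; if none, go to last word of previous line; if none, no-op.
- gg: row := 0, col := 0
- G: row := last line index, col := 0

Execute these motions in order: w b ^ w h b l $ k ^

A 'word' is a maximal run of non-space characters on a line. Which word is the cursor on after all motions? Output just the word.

Answer: fire

Derivation:
After 1 (w): row=0 col=1 char='f'
After 2 (b): row=0 col=1 char='f'
After 3 (^): row=0 col=1 char='f'
After 4 (w): row=0 col=7 char='b'
After 5 (h): row=0 col=6 char='_'
After 6 (b): row=0 col=1 char='f'
After 7 (l): row=0 col=2 char='i'
After 8 ($): row=0 col=21 char='k'
After 9 (k): row=0 col=21 char='k'
After 10 (^): row=0 col=1 char='f'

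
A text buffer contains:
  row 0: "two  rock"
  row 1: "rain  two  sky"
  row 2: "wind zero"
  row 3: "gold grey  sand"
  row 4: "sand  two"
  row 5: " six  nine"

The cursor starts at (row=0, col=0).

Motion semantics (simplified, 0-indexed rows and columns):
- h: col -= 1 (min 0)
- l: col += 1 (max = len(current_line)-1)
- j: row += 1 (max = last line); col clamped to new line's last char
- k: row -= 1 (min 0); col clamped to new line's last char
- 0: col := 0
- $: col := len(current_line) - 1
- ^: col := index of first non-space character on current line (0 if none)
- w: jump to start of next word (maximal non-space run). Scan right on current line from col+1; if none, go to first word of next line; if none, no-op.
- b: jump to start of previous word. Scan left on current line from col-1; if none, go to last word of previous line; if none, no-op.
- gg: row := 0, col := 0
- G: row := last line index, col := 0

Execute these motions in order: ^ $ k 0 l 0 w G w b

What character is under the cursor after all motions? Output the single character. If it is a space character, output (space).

Answer: t

Derivation:
After 1 (^): row=0 col=0 char='t'
After 2 ($): row=0 col=8 char='k'
After 3 (k): row=0 col=8 char='k'
After 4 (0): row=0 col=0 char='t'
After 5 (l): row=0 col=1 char='w'
After 6 (0): row=0 col=0 char='t'
After 7 (w): row=0 col=5 char='r'
After 8 (G): row=5 col=0 char='_'
After 9 (w): row=5 col=1 char='s'
After 10 (b): row=4 col=6 char='t'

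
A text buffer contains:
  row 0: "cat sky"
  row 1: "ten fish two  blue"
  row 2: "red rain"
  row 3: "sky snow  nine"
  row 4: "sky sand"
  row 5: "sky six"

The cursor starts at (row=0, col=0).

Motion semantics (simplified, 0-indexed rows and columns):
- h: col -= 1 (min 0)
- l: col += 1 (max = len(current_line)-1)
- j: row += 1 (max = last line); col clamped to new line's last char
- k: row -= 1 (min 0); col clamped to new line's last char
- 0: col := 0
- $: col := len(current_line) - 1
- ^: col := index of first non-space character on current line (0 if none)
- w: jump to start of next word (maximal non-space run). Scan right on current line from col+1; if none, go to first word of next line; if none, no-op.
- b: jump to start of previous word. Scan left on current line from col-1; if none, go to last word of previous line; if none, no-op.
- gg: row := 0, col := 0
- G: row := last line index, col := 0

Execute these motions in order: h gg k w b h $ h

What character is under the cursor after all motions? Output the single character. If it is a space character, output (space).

After 1 (h): row=0 col=0 char='c'
After 2 (gg): row=0 col=0 char='c'
After 3 (k): row=0 col=0 char='c'
After 4 (w): row=0 col=4 char='s'
After 5 (b): row=0 col=0 char='c'
After 6 (h): row=0 col=0 char='c'
After 7 ($): row=0 col=6 char='y'
After 8 (h): row=0 col=5 char='k'

Answer: k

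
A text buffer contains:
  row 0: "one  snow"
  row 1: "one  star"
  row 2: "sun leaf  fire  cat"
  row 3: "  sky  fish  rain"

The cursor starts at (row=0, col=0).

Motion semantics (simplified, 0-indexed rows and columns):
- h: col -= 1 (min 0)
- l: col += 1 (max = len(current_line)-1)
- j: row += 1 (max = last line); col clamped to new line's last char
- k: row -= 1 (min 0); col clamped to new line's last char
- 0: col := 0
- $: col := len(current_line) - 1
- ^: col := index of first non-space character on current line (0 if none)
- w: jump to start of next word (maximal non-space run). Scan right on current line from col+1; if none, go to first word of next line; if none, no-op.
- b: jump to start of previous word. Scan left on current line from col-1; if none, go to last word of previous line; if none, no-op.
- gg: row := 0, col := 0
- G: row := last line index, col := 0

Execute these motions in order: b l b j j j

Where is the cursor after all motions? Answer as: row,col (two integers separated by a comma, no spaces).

Answer: 3,0

Derivation:
After 1 (b): row=0 col=0 char='o'
After 2 (l): row=0 col=1 char='n'
After 3 (b): row=0 col=0 char='o'
After 4 (j): row=1 col=0 char='o'
After 5 (j): row=2 col=0 char='s'
After 6 (j): row=3 col=0 char='_'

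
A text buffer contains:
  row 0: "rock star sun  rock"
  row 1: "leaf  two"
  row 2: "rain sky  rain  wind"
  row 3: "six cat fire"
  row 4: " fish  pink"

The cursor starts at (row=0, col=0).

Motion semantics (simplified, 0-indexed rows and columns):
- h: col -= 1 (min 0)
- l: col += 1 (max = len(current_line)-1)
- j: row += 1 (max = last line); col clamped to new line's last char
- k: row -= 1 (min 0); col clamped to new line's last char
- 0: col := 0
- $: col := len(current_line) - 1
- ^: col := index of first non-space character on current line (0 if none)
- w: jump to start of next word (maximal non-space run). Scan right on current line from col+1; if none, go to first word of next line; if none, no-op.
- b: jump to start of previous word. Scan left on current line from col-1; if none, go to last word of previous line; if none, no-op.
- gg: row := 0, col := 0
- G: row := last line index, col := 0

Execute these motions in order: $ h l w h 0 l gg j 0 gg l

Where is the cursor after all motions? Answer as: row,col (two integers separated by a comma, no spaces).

After 1 ($): row=0 col=18 char='k'
After 2 (h): row=0 col=17 char='c'
After 3 (l): row=0 col=18 char='k'
After 4 (w): row=1 col=0 char='l'
After 5 (h): row=1 col=0 char='l'
After 6 (0): row=1 col=0 char='l'
After 7 (l): row=1 col=1 char='e'
After 8 (gg): row=0 col=0 char='r'
After 9 (j): row=1 col=0 char='l'
After 10 (0): row=1 col=0 char='l'
After 11 (gg): row=0 col=0 char='r'
After 12 (l): row=0 col=1 char='o'

Answer: 0,1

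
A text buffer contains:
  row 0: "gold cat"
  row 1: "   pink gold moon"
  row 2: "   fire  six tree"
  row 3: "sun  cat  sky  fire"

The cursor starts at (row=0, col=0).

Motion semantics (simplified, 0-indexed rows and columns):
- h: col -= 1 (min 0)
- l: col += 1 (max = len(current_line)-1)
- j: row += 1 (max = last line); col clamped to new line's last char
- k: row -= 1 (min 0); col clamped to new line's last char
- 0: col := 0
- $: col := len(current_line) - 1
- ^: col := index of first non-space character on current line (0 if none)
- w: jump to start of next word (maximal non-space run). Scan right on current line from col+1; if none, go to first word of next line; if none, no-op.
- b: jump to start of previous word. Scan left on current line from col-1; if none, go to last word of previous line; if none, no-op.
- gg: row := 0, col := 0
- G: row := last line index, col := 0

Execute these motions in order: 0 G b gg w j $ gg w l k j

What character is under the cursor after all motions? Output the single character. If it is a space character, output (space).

Answer: k

Derivation:
After 1 (0): row=0 col=0 char='g'
After 2 (G): row=3 col=0 char='s'
After 3 (b): row=2 col=13 char='t'
After 4 (gg): row=0 col=0 char='g'
After 5 (w): row=0 col=5 char='c'
After 6 (j): row=1 col=5 char='n'
After 7 ($): row=1 col=16 char='n'
After 8 (gg): row=0 col=0 char='g'
After 9 (w): row=0 col=5 char='c'
After 10 (l): row=0 col=6 char='a'
After 11 (k): row=0 col=6 char='a'
After 12 (j): row=1 col=6 char='k'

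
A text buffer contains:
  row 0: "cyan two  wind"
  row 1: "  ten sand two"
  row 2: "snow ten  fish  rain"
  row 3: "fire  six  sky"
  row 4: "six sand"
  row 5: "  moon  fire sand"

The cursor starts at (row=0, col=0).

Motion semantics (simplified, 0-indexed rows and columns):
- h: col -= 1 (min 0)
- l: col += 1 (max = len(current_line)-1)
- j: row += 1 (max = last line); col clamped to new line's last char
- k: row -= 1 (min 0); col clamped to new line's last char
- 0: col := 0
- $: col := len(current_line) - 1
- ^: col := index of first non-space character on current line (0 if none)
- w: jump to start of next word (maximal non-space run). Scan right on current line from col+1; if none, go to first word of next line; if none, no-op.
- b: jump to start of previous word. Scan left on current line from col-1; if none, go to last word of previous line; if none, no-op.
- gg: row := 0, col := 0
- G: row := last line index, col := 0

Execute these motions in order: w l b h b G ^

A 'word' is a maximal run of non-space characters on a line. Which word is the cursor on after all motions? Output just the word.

Answer: moon

Derivation:
After 1 (w): row=0 col=5 char='t'
After 2 (l): row=0 col=6 char='w'
After 3 (b): row=0 col=5 char='t'
After 4 (h): row=0 col=4 char='_'
After 5 (b): row=0 col=0 char='c'
After 6 (G): row=5 col=0 char='_'
After 7 (^): row=5 col=2 char='m'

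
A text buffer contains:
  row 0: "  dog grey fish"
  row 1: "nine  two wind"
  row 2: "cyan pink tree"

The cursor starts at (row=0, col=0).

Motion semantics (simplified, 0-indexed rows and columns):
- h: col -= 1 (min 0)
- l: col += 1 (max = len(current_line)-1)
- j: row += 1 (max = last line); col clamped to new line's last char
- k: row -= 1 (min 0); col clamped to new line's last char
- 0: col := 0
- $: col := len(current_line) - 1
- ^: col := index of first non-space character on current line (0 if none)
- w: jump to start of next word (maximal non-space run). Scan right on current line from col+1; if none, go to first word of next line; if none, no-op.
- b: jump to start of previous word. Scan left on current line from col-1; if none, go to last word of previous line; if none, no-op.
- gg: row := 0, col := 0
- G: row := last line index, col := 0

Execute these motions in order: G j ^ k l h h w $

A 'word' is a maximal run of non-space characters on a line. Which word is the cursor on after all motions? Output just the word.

After 1 (G): row=2 col=0 char='c'
After 2 (j): row=2 col=0 char='c'
After 3 (^): row=2 col=0 char='c'
After 4 (k): row=1 col=0 char='n'
After 5 (l): row=1 col=1 char='i'
After 6 (h): row=1 col=0 char='n'
After 7 (h): row=1 col=0 char='n'
After 8 (w): row=1 col=6 char='t'
After 9 ($): row=1 col=13 char='d'

Answer: wind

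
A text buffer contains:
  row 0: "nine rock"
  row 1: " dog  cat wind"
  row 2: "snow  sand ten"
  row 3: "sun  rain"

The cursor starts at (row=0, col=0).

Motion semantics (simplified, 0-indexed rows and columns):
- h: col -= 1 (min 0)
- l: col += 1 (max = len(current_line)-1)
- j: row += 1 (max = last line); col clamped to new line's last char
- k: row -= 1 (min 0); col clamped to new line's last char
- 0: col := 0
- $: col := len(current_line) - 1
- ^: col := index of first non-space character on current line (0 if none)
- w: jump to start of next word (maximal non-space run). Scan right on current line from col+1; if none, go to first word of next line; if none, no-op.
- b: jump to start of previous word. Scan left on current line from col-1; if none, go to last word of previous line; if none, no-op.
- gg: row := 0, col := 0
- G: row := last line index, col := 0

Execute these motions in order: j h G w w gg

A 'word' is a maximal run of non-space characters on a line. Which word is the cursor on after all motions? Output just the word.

Answer: nine

Derivation:
After 1 (j): row=1 col=0 char='_'
After 2 (h): row=1 col=0 char='_'
After 3 (G): row=3 col=0 char='s'
After 4 (w): row=3 col=5 char='r'
After 5 (w): row=3 col=5 char='r'
After 6 (gg): row=0 col=0 char='n'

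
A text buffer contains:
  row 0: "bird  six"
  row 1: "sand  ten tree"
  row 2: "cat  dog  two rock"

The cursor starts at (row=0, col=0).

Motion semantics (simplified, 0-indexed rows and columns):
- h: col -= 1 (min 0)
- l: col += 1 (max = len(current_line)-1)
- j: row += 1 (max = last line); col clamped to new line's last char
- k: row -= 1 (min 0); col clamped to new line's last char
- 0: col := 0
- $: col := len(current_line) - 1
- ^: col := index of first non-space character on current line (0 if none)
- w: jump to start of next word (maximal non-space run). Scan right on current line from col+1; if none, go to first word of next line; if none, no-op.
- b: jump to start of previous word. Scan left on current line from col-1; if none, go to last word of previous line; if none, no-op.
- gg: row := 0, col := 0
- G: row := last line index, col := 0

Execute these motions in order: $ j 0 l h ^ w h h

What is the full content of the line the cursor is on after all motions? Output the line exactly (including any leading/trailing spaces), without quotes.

Answer: sand  ten tree

Derivation:
After 1 ($): row=0 col=8 char='x'
After 2 (j): row=1 col=8 char='n'
After 3 (0): row=1 col=0 char='s'
After 4 (l): row=1 col=1 char='a'
After 5 (h): row=1 col=0 char='s'
After 6 (^): row=1 col=0 char='s'
After 7 (w): row=1 col=6 char='t'
After 8 (h): row=1 col=5 char='_'
After 9 (h): row=1 col=4 char='_'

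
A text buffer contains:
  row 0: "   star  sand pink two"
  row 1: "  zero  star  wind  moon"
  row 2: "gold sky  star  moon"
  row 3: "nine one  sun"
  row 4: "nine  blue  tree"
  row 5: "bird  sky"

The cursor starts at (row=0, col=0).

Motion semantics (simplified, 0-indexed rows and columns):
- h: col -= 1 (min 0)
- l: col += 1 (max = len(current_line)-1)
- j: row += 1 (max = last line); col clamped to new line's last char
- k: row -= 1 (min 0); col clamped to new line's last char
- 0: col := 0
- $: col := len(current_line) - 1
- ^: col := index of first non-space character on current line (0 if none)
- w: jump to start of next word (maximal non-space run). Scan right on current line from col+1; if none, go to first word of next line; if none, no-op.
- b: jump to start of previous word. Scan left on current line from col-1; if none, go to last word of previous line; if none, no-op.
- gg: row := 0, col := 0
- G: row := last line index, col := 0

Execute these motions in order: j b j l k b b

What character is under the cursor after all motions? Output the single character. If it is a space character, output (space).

After 1 (j): row=1 col=0 char='_'
After 2 (b): row=0 col=19 char='t'
After 3 (j): row=1 col=19 char='_'
After 4 (l): row=1 col=20 char='m'
After 5 (k): row=0 col=20 char='w'
After 6 (b): row=0 col=19 char='t'
After 7 (b): row=0 col=14 char='p'

Answer: p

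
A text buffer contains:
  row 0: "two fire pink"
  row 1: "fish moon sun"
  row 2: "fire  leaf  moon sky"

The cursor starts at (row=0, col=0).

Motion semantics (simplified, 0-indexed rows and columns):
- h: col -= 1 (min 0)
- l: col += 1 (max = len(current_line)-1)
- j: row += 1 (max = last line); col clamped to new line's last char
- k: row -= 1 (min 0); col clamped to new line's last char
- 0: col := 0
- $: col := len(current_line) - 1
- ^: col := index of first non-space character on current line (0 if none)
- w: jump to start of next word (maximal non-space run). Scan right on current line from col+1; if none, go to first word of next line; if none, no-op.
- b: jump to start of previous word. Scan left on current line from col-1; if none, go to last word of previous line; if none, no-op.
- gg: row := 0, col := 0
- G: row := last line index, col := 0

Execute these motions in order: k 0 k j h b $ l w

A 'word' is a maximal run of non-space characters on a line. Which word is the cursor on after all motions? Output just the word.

After 1 (k): row=0 col=0 char='t'
After 2 (0): row=0 col=0 char='t'
After 3 (k): row=0 col=0 char='t'
After 4 (j): row=1 col=0 char='f'
After 5 (h): row=1 col=0 char='f'
After 6 (b): row=0 col=9 char='p'
After 7 ($): row=0 col=12 char='k'
After 8 (l): row=0 col=12 char='k'
After 9 (w): row=1 col=0 char='f'

Answer: fish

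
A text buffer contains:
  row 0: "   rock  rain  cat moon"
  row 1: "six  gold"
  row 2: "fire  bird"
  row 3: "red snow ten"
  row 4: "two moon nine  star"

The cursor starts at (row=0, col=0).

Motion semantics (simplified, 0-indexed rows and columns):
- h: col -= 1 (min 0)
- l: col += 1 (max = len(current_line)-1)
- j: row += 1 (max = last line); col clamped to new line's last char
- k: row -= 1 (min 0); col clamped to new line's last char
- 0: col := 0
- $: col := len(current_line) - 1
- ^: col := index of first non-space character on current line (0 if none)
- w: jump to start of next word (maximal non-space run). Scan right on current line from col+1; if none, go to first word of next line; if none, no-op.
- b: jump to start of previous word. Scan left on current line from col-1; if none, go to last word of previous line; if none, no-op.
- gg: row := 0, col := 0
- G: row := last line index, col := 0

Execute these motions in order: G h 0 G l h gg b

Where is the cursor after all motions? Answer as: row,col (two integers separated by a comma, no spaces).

After 1 (G): row=4 col=0 char='t'
After 2 (h): row=4 col=0 char='t'
After 3 (0): row=4 col=0 char='t'
After 4 (G): row=4 col=0 char='t'
After 5 (l): row=4 col=1 char='w'
After 6 (h): row=4 col=0 char='t'
After 7 (gg): row=0 col=0 char='_'
After 8 (b): row=0 col=0 char='_'

Answer: 0,0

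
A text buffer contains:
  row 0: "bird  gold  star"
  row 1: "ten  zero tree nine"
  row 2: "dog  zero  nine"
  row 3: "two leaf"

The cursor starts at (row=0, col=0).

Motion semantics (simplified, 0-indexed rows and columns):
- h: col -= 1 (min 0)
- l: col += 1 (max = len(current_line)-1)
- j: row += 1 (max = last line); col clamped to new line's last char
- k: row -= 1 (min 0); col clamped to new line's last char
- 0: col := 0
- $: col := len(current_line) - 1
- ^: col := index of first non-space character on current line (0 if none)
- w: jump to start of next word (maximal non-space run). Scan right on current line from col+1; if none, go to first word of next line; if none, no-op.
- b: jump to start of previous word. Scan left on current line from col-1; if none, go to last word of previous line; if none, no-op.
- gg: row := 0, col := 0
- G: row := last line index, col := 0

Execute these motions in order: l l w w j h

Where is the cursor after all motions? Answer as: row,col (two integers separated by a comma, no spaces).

After 1 (l): row=0 col=1 char='i'
After 2 (l): row=0 col=2 char='r'
After 3 (w): row=0 col=6 char='g'
After 4 (w): row=0 col=12 char='s'
After 5 (j): row=1 col=12 char='e'
After 6 (h): row=1 col=11 char='r'

Answer: 1,11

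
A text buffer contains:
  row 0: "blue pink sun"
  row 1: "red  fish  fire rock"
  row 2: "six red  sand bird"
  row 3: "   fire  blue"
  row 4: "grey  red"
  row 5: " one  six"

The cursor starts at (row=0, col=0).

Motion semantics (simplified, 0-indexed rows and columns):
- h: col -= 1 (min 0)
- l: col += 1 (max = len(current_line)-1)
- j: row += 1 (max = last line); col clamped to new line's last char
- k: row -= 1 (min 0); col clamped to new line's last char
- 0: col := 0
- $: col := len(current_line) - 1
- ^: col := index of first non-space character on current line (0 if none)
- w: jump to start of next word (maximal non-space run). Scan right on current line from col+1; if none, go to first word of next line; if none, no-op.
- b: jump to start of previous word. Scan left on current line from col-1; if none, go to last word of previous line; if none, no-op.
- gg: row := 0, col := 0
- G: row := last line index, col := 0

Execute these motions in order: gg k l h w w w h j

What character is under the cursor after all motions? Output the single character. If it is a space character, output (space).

After 1 (gg): row=0 col=0 char='b'
After 2 (k): row=0 col=0 char='b'
After 3 (l): row=0 col=1 char='l'
After 4 (h): row=0 col=0 char='b'
After 5 (w): row=0 col=5 char='p'
After 6 (w): row=0 col=10 char='s'
After 7 (w): row=1 col=0 char='r'
After 8 (h): row=1 col=0 char='r'
After 9 (j): row=2 col=0 char='s'

Answer: s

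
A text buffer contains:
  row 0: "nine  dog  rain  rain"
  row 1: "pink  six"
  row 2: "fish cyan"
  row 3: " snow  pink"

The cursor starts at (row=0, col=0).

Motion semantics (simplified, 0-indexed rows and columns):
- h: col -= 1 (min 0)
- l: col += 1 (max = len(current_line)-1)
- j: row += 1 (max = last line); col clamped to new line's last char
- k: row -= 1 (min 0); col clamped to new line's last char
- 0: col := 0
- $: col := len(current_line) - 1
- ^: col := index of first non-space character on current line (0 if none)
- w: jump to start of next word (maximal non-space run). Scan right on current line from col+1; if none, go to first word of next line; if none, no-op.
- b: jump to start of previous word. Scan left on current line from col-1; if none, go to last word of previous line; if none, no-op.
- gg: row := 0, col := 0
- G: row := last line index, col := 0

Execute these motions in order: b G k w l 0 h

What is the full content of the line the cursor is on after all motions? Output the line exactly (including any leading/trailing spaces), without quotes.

Answer: fish cyan

Derivation:
After 1 (b): row=0 col=0 char='n'
After 2 (G): row=3 col=0 char='_'
After 3 (k): row=2 col=0 char='f'
After 4 (w): row=2 col=5 char='c'
After 5 (l): row=2 col=6 char='y'
After 6 (0): row=2 col=0 char='f'
After 7 (h): row=2 col=0 char='f'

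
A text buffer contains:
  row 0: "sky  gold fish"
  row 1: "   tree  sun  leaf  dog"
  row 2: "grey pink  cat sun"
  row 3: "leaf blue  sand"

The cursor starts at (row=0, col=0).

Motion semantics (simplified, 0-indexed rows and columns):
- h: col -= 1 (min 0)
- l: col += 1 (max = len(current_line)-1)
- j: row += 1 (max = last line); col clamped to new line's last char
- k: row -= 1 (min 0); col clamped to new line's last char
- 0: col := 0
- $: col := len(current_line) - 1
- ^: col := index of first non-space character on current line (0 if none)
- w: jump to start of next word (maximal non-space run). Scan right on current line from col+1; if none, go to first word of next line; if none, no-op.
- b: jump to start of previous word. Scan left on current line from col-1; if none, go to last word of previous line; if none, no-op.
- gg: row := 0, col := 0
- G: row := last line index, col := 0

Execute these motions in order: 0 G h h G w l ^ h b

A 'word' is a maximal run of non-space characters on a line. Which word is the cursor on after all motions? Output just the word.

After 1 (0): row=0 col=0 char='s'
After 2 (G): row=3 col=0 char='l'
After 3 (h): row=3 col=0 char='l'
After 4 (h): row=3 col=0 char='l'
After 5 (G): row=3 col=0 char='l'
After 6 (w): row=3 col=5 char='b'
After 7 (l): row=3 col=6 char='l'
After 8 (^): row=3 col=0 char='l'
After 9 (h): row=3 col=0 char='l'
After 10 (b): row=2 col=15 char='s'

Answer: sun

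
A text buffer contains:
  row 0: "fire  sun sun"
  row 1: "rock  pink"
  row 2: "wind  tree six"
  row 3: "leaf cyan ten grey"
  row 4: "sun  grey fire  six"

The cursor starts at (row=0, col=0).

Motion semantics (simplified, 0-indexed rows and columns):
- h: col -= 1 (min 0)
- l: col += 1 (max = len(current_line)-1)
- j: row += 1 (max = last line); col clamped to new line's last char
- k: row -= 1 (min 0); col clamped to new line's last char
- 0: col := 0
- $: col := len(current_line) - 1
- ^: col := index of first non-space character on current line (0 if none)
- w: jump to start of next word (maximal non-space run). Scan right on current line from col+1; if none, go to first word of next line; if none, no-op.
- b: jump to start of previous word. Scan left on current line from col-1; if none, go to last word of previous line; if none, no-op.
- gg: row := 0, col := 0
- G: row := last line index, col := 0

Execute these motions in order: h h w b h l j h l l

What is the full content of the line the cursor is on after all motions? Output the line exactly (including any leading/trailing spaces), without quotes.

After 1 (h): row=0 col=0 char='f'
After 2 (h): row=0 col=0 char='f'
After 3 (w): row=0 col=6 char='s'
After 4 (b): row=0 col=0 char='f'
After 5 (h): row=0 col=0 char='f'
After 6 (l): row=0 col=1 char='i'
After 7 (j): row=1 col=1 char='o'
After 8 (h): row=1 col=0 char='r'
After 9 (l): row=1 col=1 char='o'
After 10 (l): row=1 col=2 char='c'

Answer: rock  pink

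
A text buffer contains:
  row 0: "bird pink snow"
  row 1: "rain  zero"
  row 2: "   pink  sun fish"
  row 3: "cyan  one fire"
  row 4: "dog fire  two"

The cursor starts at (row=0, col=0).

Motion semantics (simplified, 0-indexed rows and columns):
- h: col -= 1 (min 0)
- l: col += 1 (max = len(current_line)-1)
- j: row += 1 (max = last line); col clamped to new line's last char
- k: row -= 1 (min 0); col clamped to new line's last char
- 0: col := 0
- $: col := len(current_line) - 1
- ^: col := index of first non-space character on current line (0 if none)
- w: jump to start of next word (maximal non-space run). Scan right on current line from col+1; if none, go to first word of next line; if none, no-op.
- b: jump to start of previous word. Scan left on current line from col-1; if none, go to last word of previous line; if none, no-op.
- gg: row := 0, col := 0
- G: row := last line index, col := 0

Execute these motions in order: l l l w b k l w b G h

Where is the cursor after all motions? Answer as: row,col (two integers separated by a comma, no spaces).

After 1 (l): row=0 col=1 char='i'
After 2 (l): row=0 col=2 char='r'
After 3 (l): row=0 col=3 char='d'
After 4 (w): row=0 col=5 char='p'
After 5 (b): row=0 col=0 char='b'
After 6 (k): row=0 col=0 char='b'
After 7 (l): row=0 col=1 char='i'
After 8 (w): row=0 col=5 char='p'
After 9 (b): row=0 col=0 char='b'
After 10 (G): row=4 col=0 char='d'
After 11 (h): row=4 col=0 char='d'

Answer: 4,0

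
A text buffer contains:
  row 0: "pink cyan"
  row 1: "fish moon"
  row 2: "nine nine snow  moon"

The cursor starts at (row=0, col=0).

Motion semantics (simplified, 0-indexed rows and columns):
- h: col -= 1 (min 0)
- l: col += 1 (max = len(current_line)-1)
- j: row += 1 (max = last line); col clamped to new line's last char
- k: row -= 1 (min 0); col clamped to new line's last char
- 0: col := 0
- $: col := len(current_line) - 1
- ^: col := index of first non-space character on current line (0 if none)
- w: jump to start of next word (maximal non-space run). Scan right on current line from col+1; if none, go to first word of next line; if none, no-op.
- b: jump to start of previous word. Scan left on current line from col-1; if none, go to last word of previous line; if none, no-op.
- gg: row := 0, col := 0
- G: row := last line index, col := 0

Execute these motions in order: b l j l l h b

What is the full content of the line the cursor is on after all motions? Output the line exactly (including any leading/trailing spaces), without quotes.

Answer: fish moon

Derivation:
After 1 (b): row=0 col=0 char='p'
After 2 (l): row=0 col=1 char='i'
After 3 (j): row=1 col=1 char='i'
After 4 (l): row=1 col=2 char='s'
After 5 (l): row=1 col=3 char='h'
After 6 (h): row=1 col=2 char='s'
After 7 (b): row=1 col=0 char='f'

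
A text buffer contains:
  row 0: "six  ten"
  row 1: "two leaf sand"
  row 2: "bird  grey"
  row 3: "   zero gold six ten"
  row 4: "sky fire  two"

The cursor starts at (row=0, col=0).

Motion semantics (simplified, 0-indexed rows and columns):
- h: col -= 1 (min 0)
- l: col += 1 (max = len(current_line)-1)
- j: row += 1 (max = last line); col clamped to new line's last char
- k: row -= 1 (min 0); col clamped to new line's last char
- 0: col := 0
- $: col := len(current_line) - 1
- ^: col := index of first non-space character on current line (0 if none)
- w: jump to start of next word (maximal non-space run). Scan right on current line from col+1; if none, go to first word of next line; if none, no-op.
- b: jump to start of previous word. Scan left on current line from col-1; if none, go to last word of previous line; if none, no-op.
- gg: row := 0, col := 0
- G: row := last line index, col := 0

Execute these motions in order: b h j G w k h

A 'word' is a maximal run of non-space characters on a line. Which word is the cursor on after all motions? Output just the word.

After 1 (b): row=0 col=0 char='s'
After 2 (h): row=0 col=0 char='s'
After 3 (j): row=1 col=0 char='t'
After 4 (G): row=4 col=0 char='s'
After 5 (w): row=4 col=4 char='f'
After 6 (k): row=3 col=4 char='e'
After 7 (h): row=3 col=3 char='z'

Answer: zero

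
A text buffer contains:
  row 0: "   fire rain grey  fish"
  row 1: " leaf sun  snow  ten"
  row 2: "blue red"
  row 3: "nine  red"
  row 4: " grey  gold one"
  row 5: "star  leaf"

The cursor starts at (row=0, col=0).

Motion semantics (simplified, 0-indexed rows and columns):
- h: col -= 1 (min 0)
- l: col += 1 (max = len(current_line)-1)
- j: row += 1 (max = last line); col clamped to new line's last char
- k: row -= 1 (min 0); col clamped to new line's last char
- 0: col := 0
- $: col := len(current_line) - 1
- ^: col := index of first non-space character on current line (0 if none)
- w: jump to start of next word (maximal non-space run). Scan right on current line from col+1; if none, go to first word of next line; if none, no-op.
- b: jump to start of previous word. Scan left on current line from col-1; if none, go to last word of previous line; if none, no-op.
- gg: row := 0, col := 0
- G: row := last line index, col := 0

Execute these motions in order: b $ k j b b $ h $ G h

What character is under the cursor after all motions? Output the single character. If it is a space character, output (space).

After 1 (b): row=0 col=0 char='_'
After 2 ($): row=0 col=22 char='h'
After 3 (k): row=0 col=22 char='h'
After 4 (j): row=1 col=19 char='n'
After 5 (b): row=1 col=17 char='t'
After 6 (b): row=1 col=11 char='s'
After 7 ($): row=1 col=19 char='n'
After 8 (h): row=1 col=18 char='e'
After 9 ($): row=1 col=19 char='n'
After 10 (G): row=5 col=0 char='s'
After 11 (h): row=5 col=0 char='s'

Answer: s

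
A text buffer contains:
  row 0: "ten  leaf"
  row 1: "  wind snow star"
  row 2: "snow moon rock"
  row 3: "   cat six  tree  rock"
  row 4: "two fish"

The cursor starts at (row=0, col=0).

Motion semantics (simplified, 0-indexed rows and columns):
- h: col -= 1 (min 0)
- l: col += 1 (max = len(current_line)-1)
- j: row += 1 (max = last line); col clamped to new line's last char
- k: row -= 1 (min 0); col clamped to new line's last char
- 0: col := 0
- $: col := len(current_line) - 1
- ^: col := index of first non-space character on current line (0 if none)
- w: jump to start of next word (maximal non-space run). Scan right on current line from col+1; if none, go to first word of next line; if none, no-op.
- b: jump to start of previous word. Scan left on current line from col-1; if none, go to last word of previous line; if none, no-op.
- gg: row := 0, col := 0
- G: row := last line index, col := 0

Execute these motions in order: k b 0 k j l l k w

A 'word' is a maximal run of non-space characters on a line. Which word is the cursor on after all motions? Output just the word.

After 1 (k): row=0 col=0 char='t'
After 2 (b): row=0 col=0 char='t'
After 3 (0): row=0 col=0 char='t'
After 4 (k): row=0 col=0 char='t'
After 5 (j): row=1 col=0 char='_'
After 6 (l): row=1 col=1 char='_'
After 7 (l): row=1 col=2 char='w'
After 8 (k): row=0 col=2 char='n'
After 9 (w): row=0 col=5 char='l'

Answer: leaf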